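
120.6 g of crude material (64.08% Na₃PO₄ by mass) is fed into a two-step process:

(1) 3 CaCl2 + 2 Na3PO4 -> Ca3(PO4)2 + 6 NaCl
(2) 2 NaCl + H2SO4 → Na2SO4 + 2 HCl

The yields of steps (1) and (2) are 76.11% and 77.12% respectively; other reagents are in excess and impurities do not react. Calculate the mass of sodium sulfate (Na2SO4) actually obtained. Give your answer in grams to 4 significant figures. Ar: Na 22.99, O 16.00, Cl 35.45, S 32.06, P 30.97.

Pure Na3PO4 = 120.6 × 0.6408 = 77.280 g.
M(Na3PO4) = 3(22.99) + 30.97 + 4(16.00) = 163.94 g/mol.
M(Na2SO4) = 2(22.99) + 32.06 + 4(16.00) = 142.04 g/mol.
n(Na3PO4) = 77.280 / 163.94 = 0.47139 mol.
Step 1 (Na3PO4:NaCl = 2:6): theoretical n(NaCl) = 1.4142 mol; at 76.11% yield, n(NaCl) = 1.0763 mol.
Step 2 (NaCl:Na2SO4 = 2:1): theoretical n(Na2SO4) = 0.53817 mol, so theoretical mass = 0.53817 × 142.04 = 76.441 g.
At 77.12% yield, actual mass of Na2SO4 = 76.441 × 0.7712 = 58.952 g.

58.95 g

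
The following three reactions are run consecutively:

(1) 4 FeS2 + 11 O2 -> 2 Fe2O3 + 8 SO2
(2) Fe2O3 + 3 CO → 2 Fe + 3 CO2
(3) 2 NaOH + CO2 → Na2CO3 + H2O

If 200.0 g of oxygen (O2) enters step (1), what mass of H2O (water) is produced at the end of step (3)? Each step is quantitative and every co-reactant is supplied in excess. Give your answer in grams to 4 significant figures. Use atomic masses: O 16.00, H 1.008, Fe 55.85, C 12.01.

61.42 g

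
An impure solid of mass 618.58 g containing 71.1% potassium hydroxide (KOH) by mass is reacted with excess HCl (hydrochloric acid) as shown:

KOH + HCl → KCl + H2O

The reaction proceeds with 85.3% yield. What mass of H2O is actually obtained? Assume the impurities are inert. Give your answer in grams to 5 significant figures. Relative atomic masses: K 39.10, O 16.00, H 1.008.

120.46 g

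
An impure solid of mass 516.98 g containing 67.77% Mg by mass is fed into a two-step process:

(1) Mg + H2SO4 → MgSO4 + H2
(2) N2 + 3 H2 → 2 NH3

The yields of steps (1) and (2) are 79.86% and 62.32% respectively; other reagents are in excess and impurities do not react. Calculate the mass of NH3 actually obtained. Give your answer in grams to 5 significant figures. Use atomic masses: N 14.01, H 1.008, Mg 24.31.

Pure Mg = 516.98 × 0.6777 = 350.357 g.
M(Mg) = 24.31 g/mol.
M(NH3) = 14.01 + 3(1.008) = 17.034 g/mol.
n(Mg) = 350.357 / 24.31 = 14.4121 mol.
Step 1 (Mg:H2 = 1:1): theoretical n(H2) = 14.4121 mol; at 79.86% yield, n(H2) = 11.5095 mol.
Step 2 (H2:NH3 = 3:2): theoretical n(NH3) = 7.67298 mol, so theoretical mass = 7.67298 × 17.034 = 130.702 g.
At 62.32% yield, actual mass of NH3 = 130.702 × 0.6232 = 81.4532 g.

81.453 g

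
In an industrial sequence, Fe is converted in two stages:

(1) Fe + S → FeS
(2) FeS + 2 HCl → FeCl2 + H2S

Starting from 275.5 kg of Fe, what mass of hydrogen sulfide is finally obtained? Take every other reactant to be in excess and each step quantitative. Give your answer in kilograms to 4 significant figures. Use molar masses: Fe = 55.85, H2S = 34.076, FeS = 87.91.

275.5 kg = 275500 g.
n(Fe) = 275500 / 55.85 = 4932.9 mol.
Step 1 gives a 1:1 ratio of Fe to FeS, so n(FeS) = 4932.9 mol.
In step 2 the FeS:H2S ratio is 1:1, so n(H2S) = 4932.9 mol.
Mass of H2S = 4932.9 × 34.076 = 168090 g = 168.1 kg.

168.1 kg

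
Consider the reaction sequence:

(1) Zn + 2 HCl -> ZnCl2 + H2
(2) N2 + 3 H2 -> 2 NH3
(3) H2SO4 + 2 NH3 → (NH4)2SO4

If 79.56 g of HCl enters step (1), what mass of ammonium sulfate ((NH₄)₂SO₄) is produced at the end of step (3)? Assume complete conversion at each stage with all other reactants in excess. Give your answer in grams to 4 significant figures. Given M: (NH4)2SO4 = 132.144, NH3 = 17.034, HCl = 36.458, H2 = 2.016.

48.06 g

n(HCl) = 79.56 / 36.458 = 2.1822 mol.
Reaction (1): HCl→H2 ratio 2:1 ⇒ n(H2) = 1.0911 mol.
Reaction (2): H2→NH3 ratio 3:2 ⇒ n(NH3) = 0.72741 mol.
Reaction (3): NH3→(NH4)2SO4 ratio 2:1 ⇒ n((NH4)2SO4) = 0.36371 mol.
Mass of (NH4)2SO4 = 0.36371 × 132.144 = 48.062 g.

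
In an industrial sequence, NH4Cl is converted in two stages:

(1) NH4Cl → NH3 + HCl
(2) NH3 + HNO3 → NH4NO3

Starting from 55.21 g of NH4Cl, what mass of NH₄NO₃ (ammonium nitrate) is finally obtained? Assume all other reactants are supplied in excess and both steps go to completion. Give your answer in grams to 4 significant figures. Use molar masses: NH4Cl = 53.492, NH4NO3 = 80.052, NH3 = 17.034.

n(NH4Cl) = 55.210 / 53.492 = 1.0321 mol.
Step 1 gives a 1:1 ratio of NH4Cl to NH3, so n(NH3) = 1.0321 mol.
In step 2 the NH3:NH4NO3 ratio is 1:1, so n(NH4NO3) = 1.0321 mol.
Mass of NH4NO3 = 1.0321 × 80.052 = 82.623 g.

82.62 g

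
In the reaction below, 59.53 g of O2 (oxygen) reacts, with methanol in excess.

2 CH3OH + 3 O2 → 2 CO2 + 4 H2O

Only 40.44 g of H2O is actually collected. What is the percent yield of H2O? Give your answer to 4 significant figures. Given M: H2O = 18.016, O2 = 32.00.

n(O2) = 59.530 g / 32.00 g/mol = 1.8603 mol.
From the equation the O2:H2O mole ratio is 3:4, so n(H2O) = 1.8603 × 4/3 = 2.4804 mol.
Mass of H2O = 2.4804 mol × 18.016 g/mol = 44.687 g.
This is the theoretical yield. Percent yield = 40.44 g / 44.687 g × 100% = 90.496%.

90.50 %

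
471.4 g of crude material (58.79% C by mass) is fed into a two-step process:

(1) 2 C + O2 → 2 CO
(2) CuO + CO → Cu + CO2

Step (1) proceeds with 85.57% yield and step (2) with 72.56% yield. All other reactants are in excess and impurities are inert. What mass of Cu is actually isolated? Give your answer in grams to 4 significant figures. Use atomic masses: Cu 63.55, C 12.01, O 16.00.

Pure C = 471.4 × 0.5879 = 277.14 g.
M(C) = 12.01 g/mol.
M(Cu) = 63.55 g/mol.
n(C) = 277.14 / 12.01 = 23.075 mol.
Step 1 (C:CO = 2:2): theoretical n(CO) = 23.075 mol; at 85.57% yield, n(CO) = 19.746 mol.
Step 2 (CO:Cu = 1:1): theoretical n(Cu) = 19.746 mol, so theoretical mass = 19.746 × 63.55 = 1254.8 g.
At 72.56% yield, actual mass of Cu = 1254.8 × 0.7256 = 910.51 g.

910.5 g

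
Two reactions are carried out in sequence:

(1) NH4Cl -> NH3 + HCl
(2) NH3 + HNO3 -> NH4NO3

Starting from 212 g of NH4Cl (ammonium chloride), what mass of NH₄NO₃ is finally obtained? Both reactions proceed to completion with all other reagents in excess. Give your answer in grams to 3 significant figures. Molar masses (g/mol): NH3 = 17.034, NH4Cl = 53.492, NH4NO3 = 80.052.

n(NH4Cl) = 212.0 / 53.492 = 3.963 mol.
Step 1 gives a 1:1 ratio of NH4Cl to NH3, so n(NH3) = 3.963 mol.
In step 2 the NH3:NH4NO3 ratio is 1:1, so n(NH4NO3) = 3.963 mol.
Mass of NH4NO3 = 3.963 × 80.052 = 317.3 g.

317 g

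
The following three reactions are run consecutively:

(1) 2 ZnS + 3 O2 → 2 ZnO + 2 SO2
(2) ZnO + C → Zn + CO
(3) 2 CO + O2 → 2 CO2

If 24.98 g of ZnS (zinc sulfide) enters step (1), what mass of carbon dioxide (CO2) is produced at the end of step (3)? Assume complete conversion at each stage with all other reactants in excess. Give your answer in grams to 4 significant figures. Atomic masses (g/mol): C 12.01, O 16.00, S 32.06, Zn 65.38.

11.28 g

M(ZnS) = 65.38 + 32.06 = 97.44 g/mol.
M(CO2) = 12.01 + 2(16.00) = 44.01 g/mol.
n(ZnS) = 24.98 / 97.44 = 0.25636 mol.
Reaction (1): ZnS→ZnO ratio 2:2 ⇒ n(ZnO) = 0.25636 mol.
Reaction (2): ZnO→CO ratio 1:1 ⇒ n(CO) = 0.25636 mol.
Reaction (3): CO→CO2 ratio 2:2 ⇒ n(CO2) = 0.25636 mol.
Mass of CO2 = 0.25636 × 44.01 = 11.283 g.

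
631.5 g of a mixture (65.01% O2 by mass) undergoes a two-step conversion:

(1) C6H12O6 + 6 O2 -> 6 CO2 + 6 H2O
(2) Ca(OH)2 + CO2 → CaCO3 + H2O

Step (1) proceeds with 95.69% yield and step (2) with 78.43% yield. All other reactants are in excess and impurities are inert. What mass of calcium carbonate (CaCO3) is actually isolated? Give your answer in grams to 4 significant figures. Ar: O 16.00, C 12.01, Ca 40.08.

Pure O2 = 631.5 × 0.6501 = 410.54 g.
M(O2) = 2(16.00) = 32.00 g/mol.
M(CaCO3) = 40.08 + 12.01 + 3(16.00) = 100.09 g/mol.
n(O2) = 410.54 / 32.00 = 12.829 mol.
Step 1 (O2:CO2 = 6:6): theoretical n(CO2) = 12.829 mol; at 95.69% yield, n(CO2) = 12.276 mol.
Step 2 (CO2:CaCO3 = 1:1): theoretical n(CaCO3) = 12.276 mol, so theoretical mass = 12.276 × 100.09 = 1228.7 g.
At 78.43% yield, actual mass of CaCO3 = 1228.7 × 0.7843 = 963.70 g.

963.7 g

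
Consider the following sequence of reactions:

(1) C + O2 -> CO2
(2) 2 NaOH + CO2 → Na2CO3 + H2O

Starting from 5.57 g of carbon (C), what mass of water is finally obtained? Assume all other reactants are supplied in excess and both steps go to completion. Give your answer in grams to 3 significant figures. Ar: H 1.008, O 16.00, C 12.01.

8.36 g

M(C) = 12.01 g/mol.
M(H2O) = 2(1.008) + 16.00 = 18.016 g/mol.
n(C) = 5.570 / 12.01 = 0.4638 mol.
Step 1 gives a 1:1 ratio of C to CO2, so n(CO2) = 0.4638 mol.
In step 2 the CO2:H2O ratio is 1:1, so n(H2O) = 0.4638 mol.
Mass of H2O = 0.4638 × 18.016 = 8.355 g.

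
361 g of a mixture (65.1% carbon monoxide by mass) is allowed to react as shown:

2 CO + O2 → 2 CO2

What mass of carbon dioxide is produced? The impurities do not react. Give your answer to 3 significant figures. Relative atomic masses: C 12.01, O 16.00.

Mass of pure CO = 361 g × 0.651 = 235.0 g.
M(CO) = 12.01 + 16.00 = 28.01 g/mol.
M(CO2) = 12.01 + 2(16.00) = 44.01 g/mol.
n(CO) = 235.0 g / 28.01 g/mol = 8.390 mol.
From the equation the CO:CO2 mole ratio is 2:2, so n(CO2) = 8.390 × 2/2 = 8.390 mol.
Mass of CO2 = 8.390 mol × 44.01 g/mol = 369.3 g.

369 g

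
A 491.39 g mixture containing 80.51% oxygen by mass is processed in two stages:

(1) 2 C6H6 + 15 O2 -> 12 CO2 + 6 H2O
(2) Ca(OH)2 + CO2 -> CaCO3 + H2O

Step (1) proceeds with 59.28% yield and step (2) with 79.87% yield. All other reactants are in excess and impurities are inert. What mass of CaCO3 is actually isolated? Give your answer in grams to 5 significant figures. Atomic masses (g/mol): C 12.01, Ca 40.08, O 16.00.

468.70 g

Pure O2 = 491.39 × 0.8051 = 395.618 g.
M(O2) = 2(16.00) = 32.00 g/mol.
M(CaCO3) = 40.08 + 12.01 + 3(16.00) = 100.09 g/mol.
n(O2) = 395.618 / 32.00 = 12.3631 mol.
Step 1 (O2:CO2 = 15:12): theoretical n(CO2) = 9.89045 mol; at 59.28% yield, n(CO2) = 5.86306 mol.
Step 2 (CO2:CaCO3 = 1:1): theoretical n(CaCO3) = 5.86306 mol, so theoretical mass = 5.86306 × 100.09 = 586.834 g.
At 79.87% yield, actual mass of CaCO3 = 586.834 × 0.7987 = 468.704 g.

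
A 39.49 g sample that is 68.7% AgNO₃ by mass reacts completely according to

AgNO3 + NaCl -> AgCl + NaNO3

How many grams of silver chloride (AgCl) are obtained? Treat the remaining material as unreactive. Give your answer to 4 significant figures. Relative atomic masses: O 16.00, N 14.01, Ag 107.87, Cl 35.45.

Mass of pure AgNO3 = 39.49 g × 0.687 = 27.130 g.
M(AgNO3) = 107.87 + 14.01 + 3(16.00) = 169.88 g/mol.
M(AgCl) = 107.87 + 35.45 = 143.32 g/mol.
n(AgNO3) = 27.130 g / 169.88 g/mol = 0.15970 mol.
From the equation the AgNO3:AgCl mole ratio is 1:1, so n(AgCl) = 0.15970 × 1/1 = 0.15970 mol.
Mass of AgCl = 0.15970 mol × 143.32 g/mol = 22.888 g.

22.89 g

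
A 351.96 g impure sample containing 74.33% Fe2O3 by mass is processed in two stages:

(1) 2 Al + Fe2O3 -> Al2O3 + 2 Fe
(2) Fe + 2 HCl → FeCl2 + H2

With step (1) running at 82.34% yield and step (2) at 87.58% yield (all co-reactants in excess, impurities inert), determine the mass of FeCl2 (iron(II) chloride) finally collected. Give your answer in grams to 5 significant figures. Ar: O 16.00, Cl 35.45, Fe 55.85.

299.47 g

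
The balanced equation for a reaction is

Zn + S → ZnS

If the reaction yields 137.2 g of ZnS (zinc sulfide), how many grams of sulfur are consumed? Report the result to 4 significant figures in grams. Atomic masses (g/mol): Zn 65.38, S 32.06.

M(ZnS) = 65.38 + 32.06 = 97.44 g/mol.
M(S) = 32.06 g/mol.
n(ZnS) = 137.20 g / 97.44 g/mol = 1.4080 mol.
From the equation the ZnS:S mole ratio is 1:1, so n(S) = 1.4080 × 1/1 = 1.4080 mol.
Mass of S = 1.4080 mol × 32.06 g/mol = 45.142 g.

45.14 g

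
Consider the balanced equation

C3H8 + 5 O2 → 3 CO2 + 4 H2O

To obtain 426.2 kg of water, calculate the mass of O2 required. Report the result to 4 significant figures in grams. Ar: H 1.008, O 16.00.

946300 g

M(H2O) = 2(1.008) + 16.00 = 18.016 g/mol.
M(O2) = 2(16.00) = 32.00 g/mol.
Convert: 426.2 kg = 426200 g.
n(H2O) = 426200 g / 18.016 g/mol = 23657 mol.
From the equation the H2O:O2 mole ratio is 4:5, so n(O2) = 23657 × 5/4 = 29571 mol.
Mass of O2 = 29571 mol × 32.00 g/mol = 946270 g.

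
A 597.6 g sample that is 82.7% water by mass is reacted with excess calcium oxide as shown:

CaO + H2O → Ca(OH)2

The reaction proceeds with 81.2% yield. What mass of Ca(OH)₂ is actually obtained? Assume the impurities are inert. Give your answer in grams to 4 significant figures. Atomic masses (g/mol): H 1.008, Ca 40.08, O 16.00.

Pure H2O available = 597.6 g × 0.827 = 494.22 g.
M(H2O) = 2(1.008) + 16.00 = 18.016 g/mol.
M(Ca(OH)2) = 40.08 + 2(16.00) + 2(1.008) = 74.096 g/mol.
n(H2O) = 494.22 g / 18.016 g/mol = 27.432 mol.
From the equation the H2O:Ca(OH)2 mole ratio is 1:1, so n(Ca(OH)2) = 27.432 × 1/1 = 27.432 mol.
Mass of Ca(OH)2 = 27.432 mol × 74.096 g/mol = 2032.6 g.
Actual mass collected = 2032.6 g × 0.812 = 1650.5 g.

1650 g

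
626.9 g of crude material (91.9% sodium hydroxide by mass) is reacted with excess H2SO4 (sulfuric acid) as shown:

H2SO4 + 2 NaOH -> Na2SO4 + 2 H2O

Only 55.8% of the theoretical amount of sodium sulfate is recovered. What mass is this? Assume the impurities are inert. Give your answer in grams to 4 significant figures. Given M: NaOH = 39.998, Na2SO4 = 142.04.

Pure NaOH available = 626.9 g × 0.919 = 576.12 g.
n(NaOH) = 576.12 g / 39.998 g/mol = 14.404 mol.
From the equation the NaOH:Na2SO4 mole ratio is 2:1, so n(Na2SO4) = 14.404 × 1/2 = 7.2019 mol.
Mass of Na2SO4 = 7.2019 mol × 142.04 g/mol = 1023.0 g.
Actual mass collected = 1023.0 g × 0.558 = 570.81 g.

570.8 g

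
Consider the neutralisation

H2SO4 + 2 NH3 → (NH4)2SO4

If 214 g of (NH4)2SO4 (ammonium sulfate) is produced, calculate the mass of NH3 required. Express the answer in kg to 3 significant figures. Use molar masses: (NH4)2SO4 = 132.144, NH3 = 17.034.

n((NH4)2SO4) = 214.0 g / 132.144 g/mol = 1.619 mol.
From the equation the (NH4)2SO4:NH3 mole ratio is 1:2, so n(NH3) = 1.619 × 2/1 = 3.239 mol.
Mass of NH3 = 3.239 mol × 17.034 g/mol = 55.17 g.
Converting to kg: 55.17 g = 0.0552 kg.

0.0552 kg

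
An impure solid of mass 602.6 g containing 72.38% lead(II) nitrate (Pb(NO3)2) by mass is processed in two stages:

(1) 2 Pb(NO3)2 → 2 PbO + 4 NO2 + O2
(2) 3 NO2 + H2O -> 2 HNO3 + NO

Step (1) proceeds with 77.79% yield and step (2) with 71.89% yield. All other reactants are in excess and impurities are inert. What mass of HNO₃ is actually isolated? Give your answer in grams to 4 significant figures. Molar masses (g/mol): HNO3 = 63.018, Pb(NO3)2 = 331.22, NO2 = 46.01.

Pure Pb(NO3)2 = 602.6 × 0.7238 = 436.16 g.
n(Pb(NO3)2) = 436.16 / 331.22 = 1.3168 mol.
Step 1 (Pb(NO3)2:NO2 = 2:4): theoretical n(NO2) = 2.6337 mol; at 77.79% yield, n(NO2) = 2.0487 mol.
Step 2 (NO2:HNO3 = 3:2): theoretical n(HNO3) = 1.3658 mol, so theoretical mass = 1.3658 × 63.018 = 86.071 g.
At 71.89% yield, actual mass of HNO3 = 86.071 × 0.7189 = 61.877 g.

61.88 g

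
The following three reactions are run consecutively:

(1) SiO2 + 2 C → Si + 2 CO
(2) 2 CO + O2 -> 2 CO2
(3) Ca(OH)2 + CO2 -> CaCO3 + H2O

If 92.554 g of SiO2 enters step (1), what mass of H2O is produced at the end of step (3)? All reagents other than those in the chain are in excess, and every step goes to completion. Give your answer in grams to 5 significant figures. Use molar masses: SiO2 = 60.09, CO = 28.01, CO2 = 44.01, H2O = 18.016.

n(SiO2) = 92.554 / 60.09 = 1.54026 mol.
Reaction (1): SiO2→CO ratio 1:2 ⇒ n(CO) = 3.08051 mol.
Reaction (2): CO→CO2 ratio 2:2 ⇒ n(CO2) = 3.08051 mol.
Reaction (3): CO2→H2O ratio 1:1 ⇒ n(H2O) = 3.08051 mol.
Mass of H2O = 3.08051 × 18.016 = 55.4985 g.

55.499 g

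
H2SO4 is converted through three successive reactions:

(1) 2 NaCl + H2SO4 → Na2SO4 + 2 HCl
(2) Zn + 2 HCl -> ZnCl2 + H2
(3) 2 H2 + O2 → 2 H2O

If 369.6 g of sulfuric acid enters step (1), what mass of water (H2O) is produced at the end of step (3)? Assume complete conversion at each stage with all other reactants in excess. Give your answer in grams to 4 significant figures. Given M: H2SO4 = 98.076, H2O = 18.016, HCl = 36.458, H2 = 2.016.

n(H2SO4) = 369.6 / 98.076 = 3.7685 mol.
Reaction (1): H2SO4→HCl ratio 1:2 ⇒ n(HCl) = 7.5370 mol.
Reaction (2): HCl→H2 ratio 2:1 ⇒ n(H2) = 3.7685 mol.
Reaction (3): H2→H2O ratio 2:2 ⇒ n(H2O) = 3.7685 mol.
Mass of H2O = 3.7685 × 18.016 = 67.893 g.

67.89 g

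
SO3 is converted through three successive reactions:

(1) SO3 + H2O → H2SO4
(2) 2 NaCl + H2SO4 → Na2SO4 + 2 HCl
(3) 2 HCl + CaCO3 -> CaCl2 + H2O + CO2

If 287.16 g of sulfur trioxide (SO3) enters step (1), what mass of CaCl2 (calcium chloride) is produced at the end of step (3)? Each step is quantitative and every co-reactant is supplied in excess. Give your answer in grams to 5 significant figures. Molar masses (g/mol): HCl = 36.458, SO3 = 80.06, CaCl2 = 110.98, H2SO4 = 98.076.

398.06 g

n(SO3) = 287.16 / 80.06 = 3.58681 mol.
Reaction (1): SO3→H2SO4 ratio 1:1 ⇒ n(H2SO4) = 3.58681 mol.
Reaction (2): H2SO4→HCl ratio 1:2 ⇒ n(HCl) = 7.17362 mol.
Reaction (3): HCl→CaCl2 ratio 2:1 ⇒ n(CaCl2) = 3.58681 mol.
Mass of CaCl2 = 3.58681 × 110.98 = 398.064 g.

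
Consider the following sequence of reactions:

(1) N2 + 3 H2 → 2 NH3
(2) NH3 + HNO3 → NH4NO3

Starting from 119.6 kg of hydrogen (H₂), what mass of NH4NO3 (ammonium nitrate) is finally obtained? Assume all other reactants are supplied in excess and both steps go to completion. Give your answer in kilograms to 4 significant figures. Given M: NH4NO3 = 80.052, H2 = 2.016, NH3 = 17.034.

119.6 kg = 119600 g.
n(H2) = 119600 / 2.016 = 59325 mol.
Step 1 gives a 3:2 ratio of H2 to NH3, so n(NH3) = 39550 mol.
In step 2 the NH3:NH4NO3 ratio is 1:1, so n(NH4NO3) = 39550 mol.
Mass of NH4NO3 = 39550 × 80.052 = 3.1661 × 10^6 g = 3166 kg.

3166 kg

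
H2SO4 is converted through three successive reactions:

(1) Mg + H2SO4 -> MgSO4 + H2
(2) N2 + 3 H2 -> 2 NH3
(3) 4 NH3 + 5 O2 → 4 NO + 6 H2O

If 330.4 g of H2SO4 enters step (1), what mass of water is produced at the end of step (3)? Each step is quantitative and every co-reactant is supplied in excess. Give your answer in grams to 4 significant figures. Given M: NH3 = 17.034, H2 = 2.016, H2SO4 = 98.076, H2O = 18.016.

60.69 g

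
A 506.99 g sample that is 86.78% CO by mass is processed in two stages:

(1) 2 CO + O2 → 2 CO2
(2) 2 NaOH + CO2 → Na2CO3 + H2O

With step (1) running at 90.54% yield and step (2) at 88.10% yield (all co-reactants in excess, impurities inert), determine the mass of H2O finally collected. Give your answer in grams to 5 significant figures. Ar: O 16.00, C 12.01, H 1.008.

225.73 g

Pure CO = 506.99 × 0.8678 = 439.966 g.
M(CO) = 12.01 + 16.00 = 28.01 g/mol.
M(H2O) = 2(1.008) + 16.00 = 18.016 g/mol.
n(CO) = 439.966 / 28.01 = 15.7075 mol.
Step 1 (CO:CO2 = 2:2): theoretical n(CO2) = 15.7075 mol; at 90.54% yield, n(CO2) = 14.2215 mol.
Step 2 (CO2:H2O = 1:1): theoretical n(H2O) = 14.2215 mol, so theoretical mass = 14.2215 × 18.016 = 256.215 g.
At 88.10% yield, actual mass of H2O = 256.215 × 0.8810 = 225.726 g.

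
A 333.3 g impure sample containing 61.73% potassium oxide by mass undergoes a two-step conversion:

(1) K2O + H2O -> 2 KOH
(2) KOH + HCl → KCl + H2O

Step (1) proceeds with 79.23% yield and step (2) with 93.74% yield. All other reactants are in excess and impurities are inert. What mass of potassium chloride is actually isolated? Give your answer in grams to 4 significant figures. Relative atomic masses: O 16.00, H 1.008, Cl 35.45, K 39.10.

Pure K2O = 333.3 × 0.6173 = 205.75 g.
M(K2O) = 2(39.10) + 16.00 = 94.20 g/mol.
M(KCl) = 39.10 + 35.45 = 74.55 g/mol.
n(K2O) = 205.75 / 94.20 = 2.1841 mol.
Step 1 (K2O:KOH = 1:2): theoretical n(KOH) = 4.3683 mol; at 79.23% yield, n(KOH) = 3.4610 mol.
Step 2 (KOH:KCl = 1:1): theoretical n(KCl) = 3.4610 mol, so theoretical mass = 3.4610 × 74.55 = 258.02 g.
At 93.74% yield, actual mass of KCl = 258.02 × 0.9374 = 241.86 g.

241.9 g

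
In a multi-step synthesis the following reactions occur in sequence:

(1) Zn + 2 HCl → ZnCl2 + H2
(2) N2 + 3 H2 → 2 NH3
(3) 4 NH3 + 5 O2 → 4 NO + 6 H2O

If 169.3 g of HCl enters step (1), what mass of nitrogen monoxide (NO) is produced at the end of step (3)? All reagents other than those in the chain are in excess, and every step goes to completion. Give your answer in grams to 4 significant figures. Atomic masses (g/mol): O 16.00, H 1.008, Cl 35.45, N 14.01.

M(HCl) = 1.008 + 35.45 = 36.458 g/mol.
M(NO) = 14.01 + 16.00 = 30.01 g/mol.
n(HCl) = 169.3 / 36.458 = 4.6437 mol.
Reaction (1): HCl→H2 ratio 2:1 ⇒ n(H2) = 2.3218 mol.
Reaction (2): H2→NH3 ratio 3:2 ⇒ n(NH3) = 1.5479 mol.
Reaction (3): NH3→NO ratio 4:4 ⇒ n(NO) = 1.5479 mol.
Mass of NO = 1.5479 × 30.01 = 46.452 g.

46.45 g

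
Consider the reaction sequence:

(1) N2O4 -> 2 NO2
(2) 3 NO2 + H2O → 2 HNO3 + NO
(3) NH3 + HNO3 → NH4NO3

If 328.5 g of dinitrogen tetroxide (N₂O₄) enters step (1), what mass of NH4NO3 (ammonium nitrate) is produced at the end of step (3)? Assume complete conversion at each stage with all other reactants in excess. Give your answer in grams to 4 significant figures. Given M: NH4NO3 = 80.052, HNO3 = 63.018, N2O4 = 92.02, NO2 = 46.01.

381.0 g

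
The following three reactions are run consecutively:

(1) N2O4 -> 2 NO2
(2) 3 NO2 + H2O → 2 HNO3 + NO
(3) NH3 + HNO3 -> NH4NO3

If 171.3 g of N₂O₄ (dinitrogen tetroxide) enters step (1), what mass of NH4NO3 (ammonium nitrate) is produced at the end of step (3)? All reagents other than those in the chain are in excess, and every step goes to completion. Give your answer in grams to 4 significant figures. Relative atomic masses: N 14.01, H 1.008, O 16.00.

198.7 g

M(N2O4) = 2(14.01) + 4(16.00) = 92.02 g/mol.
M(NH4NO3) = 2(14.01) + 4(1.008) + 3(16.00) = 80.052 g/mol.
n(N2O4) = 171.3 / 92.02 = 1.8616 mol.
Reaction (1): N2O4→NO2 ratio 1:2 ⇒ n(NO2) = 3.7231 mol.
Reaction (2): NO2→HNO3 ratio 3:2 ⇒ n(HNO3) = 2.4821 mol.
Reaction (3): HNO3→NH4NO3 ratio 1:1 ⇒ n(NH4NO3) = 2.4821 mol.
Mass of NH4NO3 = 2.4821 × 80.052 = 198.69 g.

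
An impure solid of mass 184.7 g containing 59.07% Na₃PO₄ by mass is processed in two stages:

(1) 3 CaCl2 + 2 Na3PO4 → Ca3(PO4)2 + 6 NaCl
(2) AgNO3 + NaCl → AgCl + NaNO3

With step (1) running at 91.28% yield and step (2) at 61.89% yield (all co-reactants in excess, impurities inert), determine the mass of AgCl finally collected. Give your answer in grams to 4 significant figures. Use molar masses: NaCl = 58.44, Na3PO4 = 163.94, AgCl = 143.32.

161.6 g

Pure Na3PO4 = 184.7 × 0.5907 = 109.10 g.
n(Na3PO4) = 109.10 / 163.94 = 0.66550 mol.
Step 1 (Na3PO4:NaCl = 2:6): theoretical n(NaCl) = 1.9965 mol; at 91.28% yield, n(NaCl) = 1.8224 mol.
Step 2 (NaCl:AgCl = 1:1): theoretical n(AgCl) = 1.8224 mol, so theoretical mass = 1.8224 × 143.32 = 261.19 g.
At 61.89% yield, actual mass of AgCl = 261.19 × 0.6189 = 161.65 g.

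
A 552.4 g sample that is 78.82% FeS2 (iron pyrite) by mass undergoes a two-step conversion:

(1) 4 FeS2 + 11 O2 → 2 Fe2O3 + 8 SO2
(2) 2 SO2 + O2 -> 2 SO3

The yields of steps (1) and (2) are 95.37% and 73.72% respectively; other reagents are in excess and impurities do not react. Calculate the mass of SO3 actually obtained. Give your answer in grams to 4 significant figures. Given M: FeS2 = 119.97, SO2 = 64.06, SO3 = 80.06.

408.6 g

Pure FeS2 = 552.4 × 0.7882 = 435.40 g.
n(FeS2) = 435.40 / 119.97 = 3.6293 mol.
Step 1 (FeS2:SO2 = 4:8): theoretical n(SO2) = 7.2585 mol; at 95.37% yield, n(SO2) = 6.9224 mol.
Step 2 (SO2:SO3 = 2:2): theoretical n(SO3) = 6.9224 mol, so theoretical mass = 6.9224 × 80.06 = 554.21 g.
At 73.72% yield, actual mass of SO3 = 554.21 × 0.7372 = 408.56 g.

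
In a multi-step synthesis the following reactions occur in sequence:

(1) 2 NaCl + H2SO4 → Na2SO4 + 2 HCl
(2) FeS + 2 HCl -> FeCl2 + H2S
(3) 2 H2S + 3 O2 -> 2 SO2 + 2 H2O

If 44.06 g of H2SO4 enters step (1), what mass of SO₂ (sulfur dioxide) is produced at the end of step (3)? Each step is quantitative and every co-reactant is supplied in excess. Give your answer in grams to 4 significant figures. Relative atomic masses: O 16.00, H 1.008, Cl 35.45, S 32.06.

28.78 g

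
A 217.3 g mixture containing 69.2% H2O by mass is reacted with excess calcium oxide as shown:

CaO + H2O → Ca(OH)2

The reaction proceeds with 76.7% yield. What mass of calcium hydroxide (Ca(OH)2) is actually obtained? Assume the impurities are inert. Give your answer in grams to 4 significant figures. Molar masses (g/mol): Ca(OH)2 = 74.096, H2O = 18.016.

474.3 g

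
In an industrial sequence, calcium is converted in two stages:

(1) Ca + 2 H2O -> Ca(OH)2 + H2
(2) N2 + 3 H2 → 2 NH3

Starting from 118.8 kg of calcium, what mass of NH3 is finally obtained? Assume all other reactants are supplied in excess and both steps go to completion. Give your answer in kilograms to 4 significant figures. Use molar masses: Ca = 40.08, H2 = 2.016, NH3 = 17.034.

33.66 kg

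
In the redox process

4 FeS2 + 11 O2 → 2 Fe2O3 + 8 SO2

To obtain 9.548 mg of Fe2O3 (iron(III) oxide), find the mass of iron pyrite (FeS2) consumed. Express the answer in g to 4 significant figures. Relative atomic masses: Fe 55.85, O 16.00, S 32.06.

M(Fe2O3) = 2(55.85) + 3(16.00) = 159.70 g/mol.
M(FeS2) = 55.85 + 2(32.06) = 119.97 g/mol.
Convert: 9.548 mg = 0.0095480 g.
n(Fe2O3) = 0.0095480 g / 159.70 g/mol = 5.9787 × 10^-5 mol.
From the equation the Fe2O3:FeS2 mole ratio is 2:4, so n(FeS2) = 5.9787 × 10^-5 × 4/2 = 0.00011957 mol.
Mass of FeS2 = 0.00011957 mol × 119.97 g/mol = 0.014345 g.

0.01435 g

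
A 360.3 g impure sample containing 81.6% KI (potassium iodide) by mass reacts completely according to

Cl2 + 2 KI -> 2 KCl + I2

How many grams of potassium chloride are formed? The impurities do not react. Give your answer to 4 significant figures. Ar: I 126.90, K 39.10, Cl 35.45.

132.0 g

Mass of pure KI = 360.3 g × 0.816 = 294.00 g.
M(KI) = 39.10 + 126.90 = 166.00 g/mol.
M(KCl) = 39.10 + 35.45 = 74.55 g/mol.
n(KI) = 294.00 g / 166.00 g/mol = 1.7711 mol.
From the equation the KI:KCl mole ratio is 2:2, so n(KCl) = 1.7711 × 2/2 = 1.7711 mol.
Mass of KCl = 1.7711 mol × 74.55 g/mol = 132.04 g.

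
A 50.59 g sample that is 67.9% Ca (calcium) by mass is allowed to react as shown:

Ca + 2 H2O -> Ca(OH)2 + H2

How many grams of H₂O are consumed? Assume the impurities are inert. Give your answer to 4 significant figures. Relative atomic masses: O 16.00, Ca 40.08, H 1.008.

30.88 g

Mass of pure Ca = 50.59 g × 0.679 = 34.351 g.
M(Ca) = 40.08 g/mol.
M(H2O) = 2(1.008) + 16.00 = 18.016 g/mol.
n(Ca) = 34.351 g / 40.08 g/mol = 0.85705 mol.
From the equation the Ca:H2O mole ratio is 1:2, so n(H2O) = 0.85705 × 2/1 = 1.7141 mol.
Mass of H2O = 1.7141 mol × 18.016 g/mol = 30.881 g.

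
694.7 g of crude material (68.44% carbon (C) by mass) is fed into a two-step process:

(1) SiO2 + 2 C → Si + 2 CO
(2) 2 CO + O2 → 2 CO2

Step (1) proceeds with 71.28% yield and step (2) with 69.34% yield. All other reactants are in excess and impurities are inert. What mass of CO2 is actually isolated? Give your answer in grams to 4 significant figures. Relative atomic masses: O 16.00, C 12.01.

861.1 g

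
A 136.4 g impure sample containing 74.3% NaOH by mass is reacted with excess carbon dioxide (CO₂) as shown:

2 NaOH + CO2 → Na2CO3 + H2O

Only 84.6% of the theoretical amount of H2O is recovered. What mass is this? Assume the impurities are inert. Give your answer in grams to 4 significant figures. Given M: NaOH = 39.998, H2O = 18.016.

Pure NaOH available = 136.4 g × 0.743 = 101.35 g.
n(NaOH) = 101.35 g / 39.998 g/mol = 2.5338 mol.
From the equation the NaOH:H2O mole ratio is 2:1, so n(H2O) = 2.5338 × 1/2 = 1.2669 mol.
Mass of H2O = 1.2669 mol × 18.016 g/mol = 22.824 g.
Actual mass collected = 22.824 g × 0.846 = 19.309 g.

19.31 g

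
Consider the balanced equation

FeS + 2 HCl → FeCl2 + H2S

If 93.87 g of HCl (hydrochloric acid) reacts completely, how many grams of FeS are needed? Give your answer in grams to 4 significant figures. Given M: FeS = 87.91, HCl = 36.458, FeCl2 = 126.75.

113.2 g

n(HCl) = 93.870 g / 36.458 g/mol = 2.5747 mol.
From the equation the HCl:FeS mole ratio is 2:1, so n(FeS) = 2.5747 × 1/2 = 1.2874 mol.
Mass of FeS = 1.2874 mol × 87.91 g/mol = 113.17 g.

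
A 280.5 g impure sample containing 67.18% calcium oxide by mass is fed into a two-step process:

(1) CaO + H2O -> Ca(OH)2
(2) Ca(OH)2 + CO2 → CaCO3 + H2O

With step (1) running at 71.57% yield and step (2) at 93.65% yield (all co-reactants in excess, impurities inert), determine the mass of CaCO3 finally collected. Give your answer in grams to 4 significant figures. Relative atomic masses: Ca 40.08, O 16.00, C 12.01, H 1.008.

225.4 g

Pure CaO = 280.5 × 0.6718 = 188.44 g.
M(CaO) = 40.08 + 16.00 = 56.08 g/mol.
M(CaCO3) = 40.08 + 12.01 + 3(16.00) = 100.09 g/mol.
n(CaO) = 188.44 / 56.08 = 3.3602 mol.
Step 1 (CaO:Ca(OH)2 = 1:1): theoretical n(Ca(OH)2) = 3.3602 mol; at 71.57% yield, n(Ca(OH)2) = 2.4049 mol.
Step 2 (Ca(OH)2:CaCO3 = 1:1): theoretical n(CaCO3) = 2.4049 mol, so theoretical mass = 2.4049 × 100.09 = 240.71 g.
At 93.65% yield, actual mass of CaCO3 = 240.71 × 0.9365 = 225.42 g.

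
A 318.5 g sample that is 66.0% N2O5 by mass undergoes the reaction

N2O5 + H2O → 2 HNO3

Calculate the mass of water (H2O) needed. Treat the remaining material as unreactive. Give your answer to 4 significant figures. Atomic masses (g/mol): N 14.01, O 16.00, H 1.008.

35.06 g

Mass of pure N2O5 = 318.5 g × 0.660 = 210.21 g.
M(N2O5) = 2(14.01) + 5(16.00) = 108.02 g/mol.
M(H2O) = 2(1.008) + 16.00 = 18.016 g/mol.
n(N2O5) = 210.21 g / 108.02 g/mol = 1.9460 mol.
From the equation the N2O5:H2O mole ratio is 1:1, so n(H2O) = 1.9460 × 1/1 = 1.9460 mol.
Mass of H2O = 1.9460 mol × 18.016 g/mol = 35.060 g.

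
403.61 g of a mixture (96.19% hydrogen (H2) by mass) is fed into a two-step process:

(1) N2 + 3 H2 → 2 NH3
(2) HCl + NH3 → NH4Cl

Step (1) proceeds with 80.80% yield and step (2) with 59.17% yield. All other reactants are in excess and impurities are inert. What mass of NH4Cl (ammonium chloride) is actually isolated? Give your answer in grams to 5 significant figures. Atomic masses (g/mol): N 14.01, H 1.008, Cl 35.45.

3283.3 g

Pure H2 = 403.61 × 0.9619 = 388.232 g.
M(H2) = 2(1.008) = 2.016 g/mol.
M(NH4Cl) = 14.01 + 4(1.008) + 35.45 = 53.492 g/mol.
n(H2) = 388.232 / 2.016 = 192.576 mol.
Step 1 (H2:NH3 = 3:2): theoretical n(NH3) = 128.384 mol; at 80.80% yield, n(NH3) = 103.734 mol.
Step 2 (NH3:NH4Cl = 1:1): theoretical n(NH4Cl) = 103.734 mol, so theoretical mass = 103.734 × 53.492 = 5548.94 g.
At 59.17% yield, actual mass of NH4Cl = 5548.94 × 0.5917 = 3283.31 g.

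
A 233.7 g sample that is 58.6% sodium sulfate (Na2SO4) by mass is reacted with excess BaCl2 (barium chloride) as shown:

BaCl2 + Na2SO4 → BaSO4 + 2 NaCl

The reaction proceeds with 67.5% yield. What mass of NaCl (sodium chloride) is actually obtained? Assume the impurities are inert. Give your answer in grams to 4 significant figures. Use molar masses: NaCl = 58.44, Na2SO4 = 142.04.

76.07 g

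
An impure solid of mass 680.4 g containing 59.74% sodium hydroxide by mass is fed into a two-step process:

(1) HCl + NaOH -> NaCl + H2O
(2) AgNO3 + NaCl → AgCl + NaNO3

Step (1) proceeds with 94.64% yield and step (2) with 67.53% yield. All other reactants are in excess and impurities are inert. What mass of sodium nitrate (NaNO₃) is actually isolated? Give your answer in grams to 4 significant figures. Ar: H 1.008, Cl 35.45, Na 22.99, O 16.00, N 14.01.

Pure NaOH = 680.4 × 0.5974 = 406.47 g.
M(NaOH) = 22.99 + 16.00 + 1.008 = 39.998 g/mol.
M(NaNO3) = 22.99 + 14.01 + 3(16.00) = 85.00 g/mol.
n(NaOH) = 406.47 / 39.998 = 10.162 mol.
Step 1 (NaOH:NaCl = 1:1): theoretical n(NaCl) = 10.162 mol; at 94.64% yield, n(NaCl) = 9.6176 mol.
Step 2 (NaCl:NaNO3 = 1:1): theoretical n(NaNO3) = 9.6176 mol, so theoretical mass = 9.6176 × 85.00 = 817.49 g.
At 67.53% yield, actual mass of NaNO3 = 817.49 × 0.6753 = 552.05 g.

552.1 g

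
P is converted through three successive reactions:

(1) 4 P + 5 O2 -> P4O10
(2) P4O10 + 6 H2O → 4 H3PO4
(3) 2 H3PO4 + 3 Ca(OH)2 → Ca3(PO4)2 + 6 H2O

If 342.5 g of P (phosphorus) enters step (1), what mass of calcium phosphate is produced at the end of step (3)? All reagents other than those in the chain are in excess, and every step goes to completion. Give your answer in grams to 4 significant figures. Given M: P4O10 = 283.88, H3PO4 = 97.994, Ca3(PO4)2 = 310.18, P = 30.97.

n(P) = 342.5 / 30.97 = 11.059 mol.
Reaction (1): P→P4O10 ratio 4:1 ⇒ n(P4O10) = 2.7648 mol.
Reaction (2): P4O10→H3PO4 ratio 1:4 ⇒ n(H3PO4) = 11.059 mol.
Reaction (3): H3PO4→Ca3(PO4)2 ratio 2:1 ⇒ n(Ca3(PO4)2) = 5.5295 mol.
Mass of Ca3(PO4)2 = 5.5295 × 310.18 = 1715.2 g.

1715 g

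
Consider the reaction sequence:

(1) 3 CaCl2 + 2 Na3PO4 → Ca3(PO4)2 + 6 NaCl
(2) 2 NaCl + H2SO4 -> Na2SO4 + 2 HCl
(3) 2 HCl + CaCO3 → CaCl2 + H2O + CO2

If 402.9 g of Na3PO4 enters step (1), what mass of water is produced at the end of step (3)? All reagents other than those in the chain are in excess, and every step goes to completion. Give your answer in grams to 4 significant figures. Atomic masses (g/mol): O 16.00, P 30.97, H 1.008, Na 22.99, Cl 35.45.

66.41 g

M(Na3PO4) = 3(22.99) + 30.97 + 4(16.00) = 163.94 g/mol.
M(H2O) = 2(1.008) + 16.00 = 18.016 g/mol.
n(Na3PO4) = 402.9 / 163.94 = 2.4576 mol.
Reaction (1): Na3PO4→NaCl ratio 2:6 ⇒ n(NaCl) = 7.3728 mol.
Reaction (2): NaCl→HCl ratio 2:2 ⇒ n(HCl) = 7.3728 mol.
Reaction (3): HCl→H2O ratio 2:1 ⇒ n(H2O) = 3.6864 mol.
Mass of H2O = 3.6864 × 18.016 = 66.414 g.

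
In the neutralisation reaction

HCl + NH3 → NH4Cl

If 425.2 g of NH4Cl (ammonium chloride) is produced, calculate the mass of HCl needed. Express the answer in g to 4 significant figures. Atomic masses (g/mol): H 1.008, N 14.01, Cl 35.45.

289.8 g

M(NH4Cl) = 14.01 + 4(1.008) + 35.45 = 53.492 g/mol.
M(HCl) = 1.008 + 35.45 = 36.458 g/mol.
n(NH4Cl) = 425.20 g / 53.492 g/mol = 7.9489 mol.
From the equation the NH4Cl:HCl mole ratio is 1:1, so n(HCl) = 7.9489 × 1/1 = 7.9489 mol.
Mass of HCl = 7.9489 mol × 36.458 g/mol = 289.80 g.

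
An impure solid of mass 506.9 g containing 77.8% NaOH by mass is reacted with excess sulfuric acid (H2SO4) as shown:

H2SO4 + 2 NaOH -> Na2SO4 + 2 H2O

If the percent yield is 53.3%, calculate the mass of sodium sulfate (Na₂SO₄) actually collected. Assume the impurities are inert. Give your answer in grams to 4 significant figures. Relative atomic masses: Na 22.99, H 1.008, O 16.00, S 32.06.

Pure NaOH available = 506.9 g × 0.778 = 394.37 g.
M(NaOH) = 22.99 + 16.00 + 1.008 = 39.998 g/mol.
M(Na2SO4) = 2(22.99) + 32.06 + 4(16.00) = 142.04 g/mol.
n(NaOH) = 394.37 g / 39.998 g/mol = 9.8597 mol.
From the equation the NaOH:Na2SO4 mole ratio is 2:1, so n(Na2SO4) = 9.8597 × 1/2 = 4.9298 mol.
Mass of Na2SO4 = 4.9298 mol × 142.04 g/mol = 700.24 g.
Actual mass collected = 700.24 g × 0.533 = 373.23 g.

373.2 g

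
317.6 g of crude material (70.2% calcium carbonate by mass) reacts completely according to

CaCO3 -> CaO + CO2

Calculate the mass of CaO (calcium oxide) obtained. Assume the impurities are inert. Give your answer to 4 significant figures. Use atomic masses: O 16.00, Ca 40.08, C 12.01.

124.9 g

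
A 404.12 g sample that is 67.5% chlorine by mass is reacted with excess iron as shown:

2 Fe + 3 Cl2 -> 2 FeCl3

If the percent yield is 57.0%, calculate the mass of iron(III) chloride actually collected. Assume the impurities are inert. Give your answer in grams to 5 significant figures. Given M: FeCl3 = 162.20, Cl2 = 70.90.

237.14 g

Pure Cl2 available = 404.12 g × 0.675 = 272.781 g.
n(Cl2) = 272.781 g / 70.90 g/mol = 3.84740 mol.
From the equation the Cl2:FeCl3 mole ratio is 3:2, so n(FeCl3) = 3.84740 × 2/3 = 2.56494 mol.
Mass of FeCl3 = 2.56494 mol × 162.20 g/mol = 416.033 g.
Actual mass collected = 416.033 g × 0.570 = 237.139 g.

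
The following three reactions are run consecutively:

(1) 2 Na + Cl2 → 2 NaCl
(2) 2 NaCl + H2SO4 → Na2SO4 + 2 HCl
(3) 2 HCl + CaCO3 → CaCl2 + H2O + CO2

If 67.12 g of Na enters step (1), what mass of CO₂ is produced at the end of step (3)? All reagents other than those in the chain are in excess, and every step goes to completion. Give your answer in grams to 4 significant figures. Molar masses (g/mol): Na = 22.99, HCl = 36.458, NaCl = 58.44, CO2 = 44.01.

n(Na) = 67.12 / 22.99 = 2.9195 mol.
Reaction (1): Na→NaCl ratio 2:2 ⇒ n(NaCl) = 2.9195 mol.
Reaction (2): NaCl→HCl ratio 2:2 ⇒ n(HCl) = 2.9195 mol.
Reaction (3): HCl→CO2 ratio 2:1 ⇒ n(CO2) = 1.4598 mol.
Mass of CO2 = 1.4598 × 44.01 = 64.244 g.

64.24 g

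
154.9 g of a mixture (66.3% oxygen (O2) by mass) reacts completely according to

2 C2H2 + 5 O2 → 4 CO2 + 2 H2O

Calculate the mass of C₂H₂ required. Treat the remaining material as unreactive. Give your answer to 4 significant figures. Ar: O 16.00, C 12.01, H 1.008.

33.42 g

Mass of pure O2 = 154.9 g × 0.663 = 102.70 g.
M(O2) = 2(16.00) = 32.00 g/mol.
M(C2H2) = 2(12.01) + 2(1.008) = 26.036 g/mol.
n(O2) = 102.70 g / 32.00 g/mol = 3.2093 mol.
From the equation the O2:C2H2 mole ratio is 5:2, so n(C2H2) = 3.2093 × 2/5 = 1.2837 mol.
Mass of C2H2 = 1.2837 mol × 26.036 g/mol = 33.423 g.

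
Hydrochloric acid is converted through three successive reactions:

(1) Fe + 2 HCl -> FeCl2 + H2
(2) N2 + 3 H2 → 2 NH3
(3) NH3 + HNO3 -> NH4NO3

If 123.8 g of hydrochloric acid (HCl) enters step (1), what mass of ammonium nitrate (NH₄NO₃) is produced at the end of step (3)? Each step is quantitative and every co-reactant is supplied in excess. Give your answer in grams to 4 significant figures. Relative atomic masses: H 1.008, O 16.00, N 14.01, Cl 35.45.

M(HCl) = 1.008 + 35.45 = 36.458 g/mol.
M(NH4NO3) = 2(14.01) + 4(1.008) + 3(16.00) = 80.052 g/mol.
n(HCl) = 123.8 / 36.458 = 3.3957 mol.
Reaction (1): HCl→H2 ratio 2:1 ⇒ n(H2) = 1.6978 mol.
Reaction (2): H2→NH3 ratio 3:2 ⇒ n(NH3) = 1.1319 mol.
Reaction (3): NH3→NH4NO3 ratio 1:1 ⇒ n(NH4NO3) = 1.1319 mol.
Mass of NH4NO3 = 1.1319 × 80.052 = 90.611 g.

90.61 g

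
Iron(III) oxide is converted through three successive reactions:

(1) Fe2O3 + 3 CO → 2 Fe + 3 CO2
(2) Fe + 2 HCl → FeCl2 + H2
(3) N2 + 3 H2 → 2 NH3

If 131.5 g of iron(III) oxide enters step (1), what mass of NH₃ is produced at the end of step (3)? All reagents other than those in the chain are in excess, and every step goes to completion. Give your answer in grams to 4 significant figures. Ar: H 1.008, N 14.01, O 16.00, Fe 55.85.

M(Fe2O3) = 2(55.85) + 3(16.00) = 159.70 g/mol.
M(NH3) = 14.01 + 3(1.008) = 17.034 g/mol.
n(Fe2O3) = 131.5 / 159.70 = 0.82342 mol.
Reaction (1): Fe2O3→Fe ratio 1:2 ⇒ n(Fe) = 1.6468 mol.
Reaction (2): Fe→H2 ratio 1:1 ⇒ n(H2) = 1.6468 mol.
Reaction (3): H2→NH3 ratio 3:2 ⇒ n(NH3) = 1.0979 mol.
Mass of NH3 = 1.0979 × 17.034 = 18.701 g.

18.70 g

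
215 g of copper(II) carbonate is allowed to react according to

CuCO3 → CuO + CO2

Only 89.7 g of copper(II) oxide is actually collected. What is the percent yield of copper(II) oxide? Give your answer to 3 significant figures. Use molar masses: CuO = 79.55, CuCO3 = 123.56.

64.8 %

n(CuCO3) = 215.0 g / 123.56 g/mol = 1.740 mol.
From the equation the CuCO3:CuO mole ratio is 1:1, so n(CuO) = 1.740 × 1/1 = 1.740 mol.
Mass of CuO = 1.740 mol × 79.55 g/mol = 138.4 g.
This is the theoretical yield. Percent yield = 89.7 g / 138.4 g × 100% = 64.80%.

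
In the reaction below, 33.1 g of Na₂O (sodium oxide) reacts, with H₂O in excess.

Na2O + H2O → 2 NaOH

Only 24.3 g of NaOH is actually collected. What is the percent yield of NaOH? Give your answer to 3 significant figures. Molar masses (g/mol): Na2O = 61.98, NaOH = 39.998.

n(Na2O) = 33.10 g / 61.98 g/mol = 0.5340 mol.
From the equation the Na2O:NaOH mole ratio is 1:2, so n(NaOH) = 0.5340 × 2/1 = 1.068 mol.
Mass of NaOH = 1.068 mol × 39.998 g/mol = 42.72 g.
This is the theoretical yield. Percent yield = 24.3 g / 42.72 g × 100% = 56.88%.

56.9 %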